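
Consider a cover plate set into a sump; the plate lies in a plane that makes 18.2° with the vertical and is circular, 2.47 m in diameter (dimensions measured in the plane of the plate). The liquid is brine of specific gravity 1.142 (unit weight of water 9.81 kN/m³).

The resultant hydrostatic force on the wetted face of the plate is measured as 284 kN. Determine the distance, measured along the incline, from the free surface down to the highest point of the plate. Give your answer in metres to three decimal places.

γ = 1.142 × 9.81 = 11.20302 kN/m³.
A = π(1.235)² = 4.79164 m².
From F = γ·h_c·A, the centroid depth is h_c = 284/(11.20302 × 4.79164) = 5.29053 m.
The plate makes 18.2° with the vertical, i.e. θ = 90° − 18.2° = 71.8° to the horizontal. Measuring y along the incline from the free-surface line, vertical depth h = y·sinθ with sinθ = 0.949972.
Along the incline, y_c = h_c/sinθ = 5.29053/0.949972 = 5.56914 m.
The centroid is at the centre, 1.235 m below the top of the plate, so the highest point sits at y_top = 5.56914 − 1.235 = 4.33414 m along the incline.

y_top ≈ 4.334 m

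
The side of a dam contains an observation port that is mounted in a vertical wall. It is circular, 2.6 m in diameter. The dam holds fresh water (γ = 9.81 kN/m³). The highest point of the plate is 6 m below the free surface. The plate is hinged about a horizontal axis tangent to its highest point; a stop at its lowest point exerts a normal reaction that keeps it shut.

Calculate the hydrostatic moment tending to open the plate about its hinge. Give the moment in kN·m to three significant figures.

γ = 9.81 kN/m³.
The centroid is at the centre, 1.3 m below the top of the plate, so the centroid depth is h_c = 6 + 1.3 = 7.3 m.
A = π(1.3)² = 5.30929 m².
Resultant F = γ·h_c·A = 9.81 × 7.3 × 5.30929 = 380.214 kN.
I_c = πr⁴/4 = π × 1.3⁴/4 = 2.24318 m⁴.
Centre of pressure: y_p = y_c + I_c/(y_c·A) = 7.3 + 2.24318/(7.3 × 5.30929) = 7.3 + 0.0578768 = 7.35788 m along the plane.
The resultant acts 1.3 + 0.0578768 = 1.35788 m (along the plate) below the hinge at the top edge, so the moment about the hinge is M = F × 1.35788 = 380.214 × 1.35788 = 516.285 kN·m.

M ≈ 516 kN·m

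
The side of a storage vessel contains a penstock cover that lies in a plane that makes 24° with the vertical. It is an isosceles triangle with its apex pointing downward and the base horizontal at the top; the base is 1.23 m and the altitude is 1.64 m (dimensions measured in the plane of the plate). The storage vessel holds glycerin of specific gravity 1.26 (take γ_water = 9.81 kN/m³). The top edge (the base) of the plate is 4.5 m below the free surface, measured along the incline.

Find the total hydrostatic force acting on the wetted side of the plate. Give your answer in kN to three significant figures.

F ≈ 57.5 kN

γ = 1.26 × 9.81 = 12.3606 kN/m³.
The plate makes 24° with the vertical, i.e. θ = 90° − 24° = 66° to the horizontal. Measuring y along the incline from the free-surface line, vertical depth h = y·sinθ with sinθ = 0.913545.
With the apex down, the centroid sits h/3 = 1.64/3 = 0.546667 m below the base (the top edge), so y_c = 4.5 + 0.546667 = 5.04667 m and h_c = 5.04667 × 0.913545 = 4.61036 m.
A = ½ × 1.23 × 1.64 = 1.0086 m².
Resultant F = γ·h_c·A = 12.3606 × 4.61036 × 1.0086 = 57.4769 kN.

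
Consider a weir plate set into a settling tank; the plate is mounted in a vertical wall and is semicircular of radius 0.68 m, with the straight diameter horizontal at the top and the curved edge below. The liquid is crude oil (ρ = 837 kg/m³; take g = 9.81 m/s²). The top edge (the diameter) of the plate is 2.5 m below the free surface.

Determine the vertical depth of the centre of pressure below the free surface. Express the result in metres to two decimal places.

h_p = 2.80 m

γ = ρg = 837 × 9.81 / 1000 = 8.21097 kN/m³.
The centroid of a semicircle lies 4r/(3π) = 0.288601 m from the diameter, here below the top edge, so the centroid depth is h_c = 2.5 + 0.288601 = 2.7886 m.
A = πr²/2 = π × 0.68²/2 = 0.726336 m².
Resultant F = γ·h_c·A = 8.21097 × 2.7886 × 0.726336 = 16.631 kN.
I_c = (π/8 − 8/(9π))·r⁴ = 0.109757 × 0.68⁴ = 0.0234676 m⁴.
Centre of pressure: y_p = y_c + I_c/(y_c·A) = 2.7886 + 0.0234676/(2.7886 × 0.726336) = 2.7886 + 0.0115863 = 2.80019 m along the plane.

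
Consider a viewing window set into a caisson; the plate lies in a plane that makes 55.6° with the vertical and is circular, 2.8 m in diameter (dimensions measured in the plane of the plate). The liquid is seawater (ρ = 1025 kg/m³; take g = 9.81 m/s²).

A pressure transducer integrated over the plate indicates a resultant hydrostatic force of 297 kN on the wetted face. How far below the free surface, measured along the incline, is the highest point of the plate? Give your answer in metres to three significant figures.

y_top ≈ 7.09 m

γ = ρg = 1025 × 9.81 / 1000 = 10.05525 kN/m³.
A = π(1.4)² = 6.15752 m².
From F = γ·h_c·A, the centroid depth is h_c = 297/(10.05525 × 6.15752) = 4.79687 m.
The plate makes 55.6° with the vertical, i.e. θ = 90° − 55.6° = 34.4° to the horizontal. Measuring y along the incline from the free-surface line, vertical depth h = y·sinθ with sinθ = 0.564967.
Along the incline, y_c = h_c/sinθ = 4.79687/0.564967 = 8.49053 m.
The centroid is at the centre, 1.4 m below the top of the plate, so the highest point sits at y_top = 8.49053 − 1.4 = 7.09053 m along the incline.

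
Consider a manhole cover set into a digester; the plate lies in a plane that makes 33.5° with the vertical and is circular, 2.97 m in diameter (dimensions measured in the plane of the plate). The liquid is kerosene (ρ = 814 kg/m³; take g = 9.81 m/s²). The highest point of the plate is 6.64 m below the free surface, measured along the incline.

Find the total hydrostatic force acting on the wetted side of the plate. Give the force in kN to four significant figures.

γ = ρg = 814 × 9.81 / 1000 = 7.98534 kN/m³.
The plate makes 33.5° with the vertical, i.e. θ = 90° − 33.5° = 56.5° to the horizontal. Measuring y along the incline from the free-surface line, vertical depth h = y·sinθ with sinθ = 0.833886.
The centroid is at the centre, 1.485 m below the top of the plate, so y_c = 6.64 + 1.485 = 8.125 m and h_c = 8.125 × 0.833886 = 6.77532 m.
A = π(1.485)² = 6.92792 m².
Resultant F = γ·h_c·A = 7.98534 × 6.77532 × 6.92792 = 374.823 kN.

F ≈ 374.8 kN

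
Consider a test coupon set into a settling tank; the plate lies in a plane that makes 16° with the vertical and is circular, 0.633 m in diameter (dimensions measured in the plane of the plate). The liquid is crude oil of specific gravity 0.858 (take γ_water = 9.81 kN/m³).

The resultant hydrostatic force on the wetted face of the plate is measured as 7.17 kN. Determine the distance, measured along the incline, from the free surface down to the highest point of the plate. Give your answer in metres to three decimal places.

γ = 0.858 × 9.81 = 8.41698 kN/m³.
A = π(0.3165)² = 0.3147 m².
From F = γ·h_c·A, the centroid depth is h_c = 7.17/(8.41698 × 0.3147) = 2.70686 m.
The plate makes 16° with the vertical, i.e. θ = 90° − 16° = 74° to the horizontal. Measuring y along the incline from the free-surface line, vertical depth h = y·sinθ with sinθ = 0.961262.
Along the incline, y_c = h_c/sinθ = 2.70686/0.961262 = 2.81594 m.
The centroid is at the centre, 0.3165 m below the top of the plate, so the highest point sits at y_top = 2.81594 − 0.3165 = 2.49944 m along the incline.

y_top ≈ 2.499 m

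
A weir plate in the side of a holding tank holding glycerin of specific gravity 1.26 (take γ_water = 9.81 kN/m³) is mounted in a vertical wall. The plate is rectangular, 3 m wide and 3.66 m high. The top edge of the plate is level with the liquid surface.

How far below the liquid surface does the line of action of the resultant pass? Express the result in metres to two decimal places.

h_p = 2.44 m

γ = 1.26 × 9.81 = 12.3606 kN/m³.
The centroid lies 3.66/2 = 1.83 m below the top edge, so the centroid depth is h_c = 1.83 m.
A = 3 × 3.66 = 10.98 m².
Resultant F = γ·h_c·A = 12.3606 × 1.83 × 10.98 = 248.366 kN.
I_c = b·h³/12 = 3 × 3.66³/12 = 12.257 m⁴.
Centre of pressure: y_p = y_c + I_c/(y_c·A) = 1.83 + 12.257/(1.83 × 10.98) = 1.83 + 0.610001 = 2.44 m along the plane.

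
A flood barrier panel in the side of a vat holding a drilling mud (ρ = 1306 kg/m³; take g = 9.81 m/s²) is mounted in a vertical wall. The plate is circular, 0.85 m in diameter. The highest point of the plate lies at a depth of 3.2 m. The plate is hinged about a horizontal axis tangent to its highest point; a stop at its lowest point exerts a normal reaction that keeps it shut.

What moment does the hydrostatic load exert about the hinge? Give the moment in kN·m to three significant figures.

M ≈ 11.5 kN·m

γ = ρg = 1306 × 9.81 / 1000 = 12.81186 kN/m³.
The centroid is at the centre, 0.425 m below the top of the plate, so the centroid depth is h_c = 3.2 + 0.425 = 3.625 m.
A = π(0.425)² = 0.56745 m².
Resultant F = γ·h_c·A = 12.81186 × 3.625 × 0.56745 = 26.3541 kN.
I_c = πr⁴/4 = π × 0.425⁴/4 = 0.0256239 m⁴.
Centre of pressure: y_p = y_c + I_c/(y_c·A) = 3.625 + 0.0256239/(3.625 × 0.56745) = 3.625 + 0.0124569 = 3.63746 m along the plane.
The resultant acts 0.425 + 0.0124569 = 0.437457 m (along the plate) below the hinge at the top edge, so the moment about the hinge is M = F × 0.437457 = 26.3541 × 0.437457 = 11.5288 kN·m.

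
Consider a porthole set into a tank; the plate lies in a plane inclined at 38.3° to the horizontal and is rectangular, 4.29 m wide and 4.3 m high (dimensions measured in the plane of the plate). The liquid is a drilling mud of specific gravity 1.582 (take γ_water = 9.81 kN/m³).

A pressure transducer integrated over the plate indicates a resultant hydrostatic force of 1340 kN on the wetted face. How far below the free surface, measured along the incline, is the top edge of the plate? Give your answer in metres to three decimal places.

γ = 1.582 × 9.81 = 15.51942 kN/m³.
A = 4.29 × 4.3 = 18.447 m².
From F = γ·h_c·A, the centroid depth is h_c = 1340/(15.51942 × 18.447) = 4.68062 m.
Let θ = 38.3° be the plate's angle to the horizontal; measure y along the incline from where the plane meets the free surface. Vertical depth h = y·sinθ with sinθ = 0.619779.
Along the incline, y_c = h_c/sinθ = 4.68062/0.619779 = 7.55208 m.
The centroid lies 4.3/2 = 2.15 m below the top edge, so the top edge sits at y_top = 7.55208 − 2.15 = 5.40208 m along the incline.

y_top ≈ 5.402 m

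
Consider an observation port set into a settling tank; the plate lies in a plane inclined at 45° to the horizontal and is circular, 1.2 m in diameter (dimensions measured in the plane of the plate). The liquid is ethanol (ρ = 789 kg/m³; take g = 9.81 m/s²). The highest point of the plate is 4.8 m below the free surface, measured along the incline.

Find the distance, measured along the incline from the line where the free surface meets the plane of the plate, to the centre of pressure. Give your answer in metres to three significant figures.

y_p = 5.42 m

γ = ρg = 789 × 9.81 / 1000 = 7.74009 kN/m³.
Let θ = 45° be the plate's angle to the horizontal; measure y along the incline from where the plane meets the free surface. Vertical depth h = y·sinθ with sinθ = 0.707107.
The centroid is at the centre, 0.6 m below the top of the plate, so y_c = 4.8 + 0.6 = 5.4 m and h_c = 5.4 × 0.707107 = 3.81838 m.
A = π(0.6)² = 1.13097 m².
Resultant F = γ·h_c·A = 7.74009 × 3.81838 × 1.13097 = 33.4254 kN.
I_c = πr⁴/4 = π × 0.6⁴/4 = 0.101788 m⁴.
Centre of pressure: y_p = y_c + I_c/(y_c·A) = 5.4 + 0.101788/(5.4 × 1.13097) = 5.4 + 0.0166668 = 5.41667 m along the plane.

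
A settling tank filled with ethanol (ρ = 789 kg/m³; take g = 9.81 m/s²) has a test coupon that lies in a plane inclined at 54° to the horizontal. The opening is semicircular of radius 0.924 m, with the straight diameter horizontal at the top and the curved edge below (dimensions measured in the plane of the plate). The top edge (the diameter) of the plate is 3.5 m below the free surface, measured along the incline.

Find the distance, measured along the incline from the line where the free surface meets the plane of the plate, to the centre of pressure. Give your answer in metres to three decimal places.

γ = ρg = 789 × 9.81 / 1000 = 7.74009 kN/m³.
Let θ = 54° be the plate's angle to the horizontal; measure y along the incline from where the plane meets the free surface. Vertical depth h = y·sinθ with sinθ = 0.809017.
The centroid of a semicircle lies 4r/(3π) = 0.392158 m from the diameter, here below the top edge, so y_c = 3.5 + 0.392158 = 3.89216 m and h_c = 3.89216 × 0.809017 = 3.14882 m.
A = πr²/2 = π × 0.924²/2 = 1.34111 m².
Resultant F = γ·h_c·A = 7.74009 × 3.14882 × 1.34111 = 32.6857 kN.
I_c = (π/8 − 8/(9π))·r⁴ = 0.109757 × 0.924⁴ = 0.0800055 m⁴.
Centre of pressure: y_p = y_c + I_c/(y_c·A) = 3.89216 + 0.0800055/(3.89216 × 1.34111) = 3.89216 + 0.0153273 = 3.90749 m along the plane.

y_p = 3.907 m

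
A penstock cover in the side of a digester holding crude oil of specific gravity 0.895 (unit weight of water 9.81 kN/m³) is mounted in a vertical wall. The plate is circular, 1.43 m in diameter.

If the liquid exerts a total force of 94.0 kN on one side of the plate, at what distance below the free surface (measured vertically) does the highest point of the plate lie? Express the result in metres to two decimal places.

d_top ≈ 5.95 m

γ = 0.895 × 9.81 = 8.77995 kN/m³.
A = π(0.715)² = 1.60606 m².
From F = γ·h_c·A, the centroid depth is h_c = 94.0/(8.77995 × 1.60606) = 6.66613 m.
The centroid is at the centre, 0.715 m below the top of the plate, so the highest point sits at h_top = 6.66613 − 0.715 = 5.95113 m below the surface.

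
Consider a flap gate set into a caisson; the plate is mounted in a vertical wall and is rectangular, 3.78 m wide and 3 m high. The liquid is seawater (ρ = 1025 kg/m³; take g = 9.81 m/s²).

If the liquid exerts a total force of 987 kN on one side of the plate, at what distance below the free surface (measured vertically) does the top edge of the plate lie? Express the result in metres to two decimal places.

d_top ≈ 7.16 m

γ = ρg = 1025 × 9.81 / 1000 = 10.05525 kN/m³.
A = 3.78 × 3 = 11.34 m².
From F = γ·h_c·A, the centroid depth is h_c = 987/(10.05525 × 11.34) = 8.65588 m.
The centroid lies 3/2 = 1.5 m below the top edge, so the top edge sits at h_top = 8.65588 − 1.5 = 7.15588 m below the surface.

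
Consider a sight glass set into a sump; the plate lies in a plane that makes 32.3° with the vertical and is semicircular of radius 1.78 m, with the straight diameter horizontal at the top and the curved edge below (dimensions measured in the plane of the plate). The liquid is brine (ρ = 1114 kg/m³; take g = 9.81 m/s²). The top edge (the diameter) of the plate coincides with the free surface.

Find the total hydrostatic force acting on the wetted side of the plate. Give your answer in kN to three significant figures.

F ≈ 34.7 kN

γ = ρg = 1114 × 9.81 / 1000 = 10.92834 kN/m³.
The plate makes 32.3° with the vertical, i.e. θ = 90° − 32.3° = 57.7° to the horizontal. Measuring y along the incline from the free-surface line, vertical depth h = y·sinθ with sinθ = 0.845262.
The centroid of a semicircle lies 4r/(3π) = 0.755455 m from the diameter, here below the top edge, so y_c = 0.755455 m and h_c = 0.755455 × 0.845262 = 0.638557 m.
A = πr²/2 = π × 1.78²/2 = 4.97691 m².
Resultant F = γ·h_c·A = 10.92834 × 0.638557 × 4.97691 = 34.7307 kN.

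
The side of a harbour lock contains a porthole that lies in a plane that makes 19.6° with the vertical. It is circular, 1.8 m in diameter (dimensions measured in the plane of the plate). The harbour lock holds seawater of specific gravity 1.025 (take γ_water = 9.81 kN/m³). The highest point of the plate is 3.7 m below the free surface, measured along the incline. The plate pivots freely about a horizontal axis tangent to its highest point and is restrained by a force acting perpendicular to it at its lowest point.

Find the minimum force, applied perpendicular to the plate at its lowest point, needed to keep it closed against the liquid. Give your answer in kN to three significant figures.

γ = 1.025 × 9.81 = 10.05525 kN/m³.
The plate makes 19.6° with the vertical, i.e. θ = 90° − 19.6° = 70.4° to the horizontal. Measuring y along the incline from the free-surface line, vertical depth h = y·sinθ with sinθ = 0.942057.
The centroid is at the centre, 0.9 m below the top of the plate, so y_c = 3.7 + 0.9 = 4.6 m and h_c = 4.6 × 0.942057 = 4.33346 m.
A = π(0.9)² = 2.54469 m².
Resultant F = γ·h_c·A = 10.05525 × 4.33346 × 2.54469 = 110.882 kN.
I_c = πr⁴/4 = π × 0.9⁴/4 = 0.5153 m⁴.
Centre of pressure: y_p = y_c + I_c/(y_c·A) = 4.6 + 0.5153/(4.6 × 2.54469) = 4.6 + 0.0440218 = 4.64402 m along the plane.
The resultant acts 0.9 + 0.0440218 = 0.944022 m (along the plate) below the hinge at the top edge, so the moment about the hinge is M = F × 0.944022 = 110.882 × 0.944022 = 104.675 kN·m.
A normal force at the bottom, 1.8 m from the hinge, must supply this moment: P = 104.675/1.8 = 58.1528 kN.

P ≈ 58.2 kN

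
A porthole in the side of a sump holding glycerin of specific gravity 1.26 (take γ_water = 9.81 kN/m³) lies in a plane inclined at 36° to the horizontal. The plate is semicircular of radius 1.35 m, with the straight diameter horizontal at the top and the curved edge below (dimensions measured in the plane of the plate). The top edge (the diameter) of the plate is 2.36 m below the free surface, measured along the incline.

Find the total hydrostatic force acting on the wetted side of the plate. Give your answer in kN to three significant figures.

F ≈ 61.0 kN

γ = 1.26 × 9.81 = 12.3606 kN/m³.
Let θ = 36° be the plate's angle to the horizontal; measure y along the incline from where the plane meets the free surface. Vertical depth h = y·sinθ with sinθ = 0.587785.
The centroid of a semicircle lies 4r/(3π) = 0.572958 m from the diameter, here below the top edge, so y_c = 2.36 + 0.572958 = 2.93296 m and h_c = 2.93296 × 0.587785 = 1.72395 m.
A = πr²/2 = π × 1.35²/2 = 2.86278 m².
Resultant F = γ·h_c·A = 12.3606 × 1.72395 × 2.86278 = 61.0031 kN.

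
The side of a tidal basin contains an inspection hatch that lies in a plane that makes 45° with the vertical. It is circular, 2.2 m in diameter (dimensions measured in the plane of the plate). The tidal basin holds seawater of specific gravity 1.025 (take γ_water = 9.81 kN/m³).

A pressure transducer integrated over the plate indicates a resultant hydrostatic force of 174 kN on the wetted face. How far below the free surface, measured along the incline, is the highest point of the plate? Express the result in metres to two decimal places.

γ = 1.025 × 9.81 = 10.05525 kN/m³.
A = π(1.1)² = 3.80133 m².
From F = γ·h_c·A, the centroid depth is h_c = 174/(10.05525 × 3.80133) = 4.55219 m.
The plate makes 45° with the vertical, i.e. θ = 90° − 45° = 45° to the horizontal. Measuring y along the incline from the free-surface line, vertical depth h = y·sinθ with sinθ = 0.707107.
Along the incline, y_c = h_c/sinθ = 4.55219/0.707107 = 6.43777 m.
The centroid is at the centre, 1.1 m below the top of the plate, so the highest point sits at y_top = 6.43777 − 1.1 = 5.33777 m along the incline.

y_top ≈ 5.34 m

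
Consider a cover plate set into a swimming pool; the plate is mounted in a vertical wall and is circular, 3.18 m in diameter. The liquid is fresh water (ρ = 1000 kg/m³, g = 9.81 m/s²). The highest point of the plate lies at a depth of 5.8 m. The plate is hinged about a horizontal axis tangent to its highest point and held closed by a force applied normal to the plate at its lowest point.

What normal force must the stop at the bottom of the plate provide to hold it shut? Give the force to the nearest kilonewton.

P ≈ 303 kN

γ = ρg = 1000 × 9.81 = 9810 N/m³ = 9.81 kN/m³.
The centroid is at the centre, 1.59 m below the top of the plate, so the centroid depth is h_c = 5.8 + 1.59 = 7.39 m.
A = π(1.59)² = 7.94226 m².
Resultant F = γ·h_c·A = 9.81 × 7.39 × 7.94226 = 575.781 kN.
I_c = πr⁴/4 = π × 1.59⁴/4 = 5.01971 m⁴.
Centre of pressure: y_p = y_c + I_c/(y_c·A) = 7.39 + 5.01971/(7.39 × 7.94226) = 7.39 + 0.0855244 = 7.47552 m along the plane.
The resultant acts 1.59 + 0.0855244 = 1.67552 m (along the plate) below the hinge at the top edge, so the moment about the hinge is M = F × 1.67552 = 575.781 × 1.67552 = 964.733 kN·m.
A normal force at the bottom, 3.18 m from the hinge, must supply this moment: P = 964.733/3.18 = 303.375 kN.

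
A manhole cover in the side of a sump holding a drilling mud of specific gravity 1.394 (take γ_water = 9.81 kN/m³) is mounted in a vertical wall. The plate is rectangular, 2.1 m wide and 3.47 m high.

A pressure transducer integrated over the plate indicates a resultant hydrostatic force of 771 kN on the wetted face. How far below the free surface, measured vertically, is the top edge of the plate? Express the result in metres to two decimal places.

γ = 1.394 × 9.81 = 13.67514 kN/m³.
A = 2.1 × 3.47 = 7.287 m².
From F = γ·h_c·A, the centroid depth is h_c = 771/(13.67514 × 7.287) = 7.73702 m.
The centroid lies 3.47/2 = 1.735 m below the top edge, so the top edge sits at h_top = 7.73702 − 1.735 = 6.00202 m below the surface.

d_top ≈ 6.00 m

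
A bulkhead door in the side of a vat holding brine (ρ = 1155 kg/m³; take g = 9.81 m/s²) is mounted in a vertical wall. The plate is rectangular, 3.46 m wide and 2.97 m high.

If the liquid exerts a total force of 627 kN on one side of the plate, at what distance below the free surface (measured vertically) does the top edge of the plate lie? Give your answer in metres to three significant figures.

d_top ≈ 3.90 m

γ = ρg = 1155 × 9.81 / 1000 = 11.33055 kN/m³.
A = 3.46 × 2.97 = 10.2762 m².
From F = γ·h_c·A, the centroid depth is h_c = 627/(11.33055 × 10.2762) = 5.38498 m.
The centroid lies 2.97/2 = 1.485 m below the top edge, so the top edge sits at h_top = 5.38498 − 1.485 = 3.89998 m below the surface.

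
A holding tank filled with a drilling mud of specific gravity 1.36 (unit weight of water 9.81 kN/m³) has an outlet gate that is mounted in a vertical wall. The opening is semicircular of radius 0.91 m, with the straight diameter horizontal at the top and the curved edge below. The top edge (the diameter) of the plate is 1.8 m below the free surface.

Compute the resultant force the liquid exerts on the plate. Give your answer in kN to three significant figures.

F ≈ 37.9 kN

γ = 1.36 × 9.81 = 13.3416 kN/m³.
The centroid of a semicircle lies 4r/(3π) = 0.386216 m from the diameter, here below the top edge, so the centroid depth is h_c = 1.8 + 0.386216 = 2.18622 m.
A = πr²/2 = π × 0.91²/2 = 1.30078 m².
Resultant F = γ·h_c·A = 13.3416 × 2.18622 × 1.30078 = 37.9407 kN.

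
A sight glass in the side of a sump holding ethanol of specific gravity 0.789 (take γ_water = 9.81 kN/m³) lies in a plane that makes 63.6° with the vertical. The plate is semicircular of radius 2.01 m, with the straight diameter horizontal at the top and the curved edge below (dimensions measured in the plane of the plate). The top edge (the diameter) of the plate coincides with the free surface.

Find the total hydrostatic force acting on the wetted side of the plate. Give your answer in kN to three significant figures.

γ = 0.789 × 9.81 = 7.74009 kN/m³.
The plate makes 63.6° with the vertical, i.e. θ = 90° − 63.6° = 26.4° to the horizontal. Measuring y along the incline from the free-surface line, vertical depth h = y·sinθ with sinθ = 0.444635.
The centroid of a semicircle lies 4r/(3π) = 0.85307 m from the diameter, here below the top edge, so y_c = 0.85307 m and h_c = 0.85307 × 0.444635 = 0.379305 m.
A = πr²/2 = π × 2.01²/2 = 6.34617 m².
Resultant F = γ·h_c·A = 7.74009 × 0.379305 × 6.34617 = 18.6314 kN.

F ≈ 18.6 kN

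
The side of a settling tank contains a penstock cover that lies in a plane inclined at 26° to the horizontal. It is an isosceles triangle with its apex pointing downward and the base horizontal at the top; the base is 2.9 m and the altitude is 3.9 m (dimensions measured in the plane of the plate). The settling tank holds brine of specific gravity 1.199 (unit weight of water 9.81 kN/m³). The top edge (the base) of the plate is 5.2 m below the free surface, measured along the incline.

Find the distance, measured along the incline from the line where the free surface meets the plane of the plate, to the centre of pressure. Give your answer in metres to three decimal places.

y_p = 6.630 m

γ = 1.199 × 9.81 = 11.76219 kN/m³.
Let θ = 26° be the plate's angle to the horizontal; measure y along the incline from where the plane meets the free surface. Vertical depth h = y·sinθ with sinθ = 0.438371.
With the apex down, the centroid sits h/3 = 3.9/3 = 1.3 m below the base (the top edge), so y_c = 5.2 + 1.3 = 6.5 m and h_c = 6.5 × 0.438371 = 2.84941 m.
A = ½ × 2.9 × 3.9 = 5.655 m².
Resultant F = γ·h_c·A = 11.76219 × 2.84941 × 5.655 = 189.529 kN.
I_c = b·h³/36 = 2.9 × 3.9³/36 = 4.77847 m⁴.
Centre of pressure: y_p = y_c + I_c/(y_c·A) = 6.5 + 4.77847/(6.5 × 5.655) = 6.5 + 0.13 = 6.63 m along the plane.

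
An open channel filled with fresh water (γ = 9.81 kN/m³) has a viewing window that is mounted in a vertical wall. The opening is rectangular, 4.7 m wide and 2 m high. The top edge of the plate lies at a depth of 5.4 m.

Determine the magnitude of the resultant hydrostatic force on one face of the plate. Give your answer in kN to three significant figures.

F ≈ 590 kN

γ = 9.81 kN/m³.
The centroid lies 2/2 = 1 m below the top edge, so the centroid depth is h_c = 5.4 + 1 = 6.4 m.
A = 4.7 × 2 = 9.4 m².
Resultant F = γ·h_c·A = 9.81 × 6.4 × 9.4 = 590.17 kN.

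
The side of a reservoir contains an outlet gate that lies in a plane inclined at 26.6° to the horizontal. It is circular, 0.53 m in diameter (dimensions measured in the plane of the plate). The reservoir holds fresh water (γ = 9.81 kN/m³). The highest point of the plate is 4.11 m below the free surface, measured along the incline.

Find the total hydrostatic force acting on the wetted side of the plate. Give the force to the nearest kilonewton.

F ≈ 4 kN

γ = 9.81 kN/m³.
Let θ = 26.6° be the plate's angle to the horizontal; measure y along the incline from where the plane meets the free surface. Vertical depth h = y·sinθ with sinθ = 0.447759.
The centroid is at the centre, 0.265 m below the top of the plate, so y_c = 4.11 + 0.265 = 4.375 m and h_c = 4.375 × 0.447759 = 1.95895 m.
A = π(0.265)² = 0.220618 m².
Resultant F = γ·h_c·A = 9.81 × 1.95895 × 0.220618 = 4.23968 kN.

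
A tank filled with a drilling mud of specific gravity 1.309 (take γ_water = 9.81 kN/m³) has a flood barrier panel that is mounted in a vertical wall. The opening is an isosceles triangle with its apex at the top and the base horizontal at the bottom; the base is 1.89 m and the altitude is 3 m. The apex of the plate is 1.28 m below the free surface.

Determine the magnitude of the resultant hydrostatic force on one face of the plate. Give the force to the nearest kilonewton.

γ = 1.309 × 9.81 = 12.84129 kN/m³.
With the apex up, the centroid sits 2h/3 = 2 × 3/3 = 2 m below the apex, so the centroid depth is h_c = 1.28 + 2 = 3.28 m.
A = ½ × 1.89 × 3 = 2.835 m².
Resultant F = γ·h_c·A = 12.84129 × 3.28 × 2.835 = 119.409 kN.

F ≈ 119 kN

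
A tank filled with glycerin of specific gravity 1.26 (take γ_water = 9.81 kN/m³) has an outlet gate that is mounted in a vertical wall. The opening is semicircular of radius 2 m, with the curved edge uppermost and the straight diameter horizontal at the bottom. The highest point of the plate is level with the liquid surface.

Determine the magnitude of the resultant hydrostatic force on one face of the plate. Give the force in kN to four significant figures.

F ≈ 89.40 kN

γ = 1.26 × 9.81 = 12.3606 kN/m³.
The centroid lies 4r/(3π) = 0.848826 m above the diameter, so r − 4r/(3π) = 2 − 0.848826 = 1.15117 m below the topmost point, so the centroid depth is h_c = 1.15117 m.
A = πr²/2 = π × 2²/2 = 6.28319 m².
Resultant F = γ·h_c·A = 12.3606 × 1.15117 × 6.28319 = 89.4045 kN.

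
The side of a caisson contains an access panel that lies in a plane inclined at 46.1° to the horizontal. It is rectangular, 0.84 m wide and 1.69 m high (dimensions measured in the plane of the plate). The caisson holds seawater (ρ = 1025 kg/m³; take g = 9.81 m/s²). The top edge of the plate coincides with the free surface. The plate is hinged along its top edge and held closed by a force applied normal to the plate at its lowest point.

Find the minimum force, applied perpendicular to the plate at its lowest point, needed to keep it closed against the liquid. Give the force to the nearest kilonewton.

P ≈ 6 kN

γ = ρg = 1025 × 9.81 / 1000 = 10.05525 kN/m³.
Let θ = 46.1° be the plate's angle to the horizontal; measure y along the incline from where the plane meets the free surface. Vertical depth h = y·sinθ with sinθ = 0.720551.
The centroid lies 1.69/2 = 0.845 m below the top edge, so y_c = 0.845 m and h_c = 0.845 × 0.720551 = 0.608866 m.
A = 0.84 × 1.69 = 1.4196 m².
Resultant F = γ·h_c·A = 10.05525 × 0.608866 × 1.4196 = 8.69122 kN.
I_c = b·h³/12 = 0.84 × 1.69³/12 = 0.337877 m⁴.
Centre of pressure: y_p = y_c + I_c/(y_c·A) = 0.845 + 0.337877/(0.845 × 1.4196) = 0.845 + 0.281667 = 1.12667 m along the plane.
The resultant acts 0.845 + 0.281667 = 1.12667 m (along the plate) below the hinge at the top edge, so the moment about the hinge is M = F × 1.12667 = 8.69122 × 1.12667 = 9.79214 kN·m.
A normal force at the bottom, 1.69 m from the hinge, must supply this moment: P = 9.79214/1.69 = 5.79417 kN.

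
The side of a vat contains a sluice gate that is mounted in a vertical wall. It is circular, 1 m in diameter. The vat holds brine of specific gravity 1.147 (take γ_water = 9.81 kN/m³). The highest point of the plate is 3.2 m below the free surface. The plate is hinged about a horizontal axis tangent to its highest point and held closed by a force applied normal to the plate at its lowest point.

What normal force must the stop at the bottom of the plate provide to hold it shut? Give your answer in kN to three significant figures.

γ = 1.147 × 9.81 = 11.25207 kN/m³.
The centroid is at the centre, 0.5 m below the top of the plate, so the centroid depth is h_c = 3.2 + 0.5 = 3.7 m.
A = π(0.5)² = 0.785398 m².
Resultant F = γ·h_c·A = 11.25207 × 3.7 × 0.785398 = 32.6982 kN.
I_c = πr⁴/4 = π × 0.5⁴/4 = 0.0490874 m⁴.
Centre of pressure: y_p = y_c + I_c/(y_c·A) = 3.7 + 0.0490874/(3.7 × 0.785398) = 3.7 + 0.0168919 = 3.71689 m along the plane.
The resultant acts 0.5 + 0.0168919 = 0.516892 m (along the plate) below the hinge at the top edge, so the moment about the hinge is M = F × 0.516892 = 32.6982 × 0.516892 = 16.9014 kN·m.
A normal force at the bottom, 1 m from the hinge, must supply this moment: P = 16.9014/1 = 16.9014 kN.

P ≈ 16.9 kN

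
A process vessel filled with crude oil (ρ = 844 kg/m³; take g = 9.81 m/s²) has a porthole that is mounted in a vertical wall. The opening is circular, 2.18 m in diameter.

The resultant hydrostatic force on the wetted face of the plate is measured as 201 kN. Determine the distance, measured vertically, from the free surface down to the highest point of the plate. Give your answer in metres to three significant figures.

γ = ρg = 844 × 9.81 / 1000 = 8.27964 kN/m³.
A = π(1.09)² = 3.73253 m².
From F = γ·h_c·A, the centroid depth is h_c = 201/(8.27964 × 3.73253) = 6.50401 m.
The centroid is at the centre, 1.09 m below the top of the plate, so the highest point sits at h_top = 6.50401 − 1.09 = 5.41401 m below the surface.

d_top ≈ 5.41 m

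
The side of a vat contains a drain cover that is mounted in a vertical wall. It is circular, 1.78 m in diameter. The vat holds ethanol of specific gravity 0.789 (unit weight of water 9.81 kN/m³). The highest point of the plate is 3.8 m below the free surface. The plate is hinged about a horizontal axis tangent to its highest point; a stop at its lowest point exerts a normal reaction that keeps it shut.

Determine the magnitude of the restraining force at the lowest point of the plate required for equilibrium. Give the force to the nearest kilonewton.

P ≈ 47 kN

γ = 0.789 × 9.81 = 7.74009 kN/m³.
The centroid is at the centre, 0.89 m below the top of the plate, so the centroid depth is h_c = 3.8 + 0.89 = 4.69 m.
A = π(0.89)² = 2.48846 m².
Resultant F = γ·h_c·A = 7.74009 × 4.69 × 2.48846 = 90.3336 kN.
I_c = πr⁴/4 = π × 0.89⁴/4 = 0.492776 m⁴.
Centre of pressure: y_p = y_c + I_c/(y_c·A) = 4.69 + 0.492776/(4.69 × 2.48846) = 4.69 + 0.0422227 = 4.73222 m along the plane.
The resultant acts 0.89 + 0.0422227 = 0.932223 m (along the plate) below the hinge at the top edge, so the moment about the hinge is M = F × 0.932223 = 90.3336 × 0.932223 = 84.2111 kN·m.
A normal force at the bottom, 1.78 m from the hinge, must supply this moment: P = 84.2111/1.78 = 47.3096 kN.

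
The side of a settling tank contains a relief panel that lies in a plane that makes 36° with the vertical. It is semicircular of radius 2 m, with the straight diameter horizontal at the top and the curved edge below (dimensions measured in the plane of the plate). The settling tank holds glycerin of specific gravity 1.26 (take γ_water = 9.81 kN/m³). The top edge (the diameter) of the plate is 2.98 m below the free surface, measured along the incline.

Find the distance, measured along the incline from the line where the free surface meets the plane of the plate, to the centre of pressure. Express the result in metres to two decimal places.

y_p = 3.90 m

γ = 1.26 × 9.81 = 12.3606 kN/m³.
The plate makes 36° with the vertical, i.e. θ = 90° − 36° = 54° to the horizontal. Measuring y along the incline from the free-surface line, vertical depth h = y·sinθ with sinθ = 0.809017.
The centroid of a semicircle lies 4r/(3π) = 0.848826 m from the diameter, here below the top edge, so y_c = 2.98 + 0.848826 = 3.82883 m and h_c = 3.82883 × 0.809017 = 3.09759 m.
A = πr²/2 = π × 2²/2 = 6.28319 m².
Resultant F = γ·h_c·A = 12.3606 × 3.09759 × 6.28319 = 240.571 kN.
I_c = (π/8 − 8/(9π))·r⁴ = 0.109757 × 2⁴ = 1.75611 m⁴.
Centre of pressure: y_p = y_c + I_c/(y_c·A) = 3.82883 + 1.75611/(3.82883 × 6.28319) = 3.82883 + 0.0729971 = 3.90183 m along the plane.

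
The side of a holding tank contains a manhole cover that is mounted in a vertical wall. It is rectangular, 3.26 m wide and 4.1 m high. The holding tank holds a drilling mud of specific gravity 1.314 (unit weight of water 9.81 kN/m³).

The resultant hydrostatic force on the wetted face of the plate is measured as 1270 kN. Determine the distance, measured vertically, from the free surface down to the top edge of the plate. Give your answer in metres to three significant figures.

d_top ≈ 5.32 m

γ = 1.314 × 9.81 = 12.89034 kN/m³.
A = 3.26 × 4.1 = 13.366 m².
From F = γ·h_c·A, the centroid depth is h_c = 1270/(12.89034 × 13.366) = 7.37119 m.
The centroid lies 4.1/2 = 2.05 m below the top edge, so the top edge sits at h_top = 7.37119 − 2.05 = 5.32119 m below the surface.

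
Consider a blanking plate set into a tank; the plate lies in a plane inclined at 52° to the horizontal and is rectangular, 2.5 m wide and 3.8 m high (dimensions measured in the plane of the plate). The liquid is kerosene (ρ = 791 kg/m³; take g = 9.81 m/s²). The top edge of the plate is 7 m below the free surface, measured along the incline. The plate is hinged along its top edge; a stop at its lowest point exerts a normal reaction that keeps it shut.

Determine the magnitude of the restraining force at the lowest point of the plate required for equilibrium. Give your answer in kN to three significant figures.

P ≈ 277 kN

γ = ρg = 791 × 9.81 / 1000 = 7.75971 kN/m³.
Let θ = 52° be the plate's angle to the horizontal; measure y along the incline from where the plane meets the free surface. Vertical depth h = y·sinθ with sinθ = 0.788011.
The centroid lies 3.8/2 = 1.9 m below the top edge, so y_c = 7 + 1.9 = 8.9 m and h_c = 8.9 × 0.788011 = 7.0133 m.
A = 2.5 × 3.8 = 9.5 m².
Resultant F = γ·h_c·A = 7.75971 × 7.0133 × 9.5 = 517.001 kN.
I_c = b·h³/12 = 2.5 × 3.8³/12 = 11.4317 m⁴.
Centre of pressure: y_p = y_c + I_c/(y_c·A) = 8.9 + 11.4317/(8.9 × 9.5) = 8.9 + 0.135206 = 9.03521 m along the plane.
The resultant acts 1.9 + 0.135206 = 2.03521 m (along the plate) below the hinge at the top edge, so the moment about the hinge is M = F × 2.03521 = 517.001 × 2.03521 = 1052.21 kN·m.
A normal force at the bottom, 3.8 m from the hinge, must supply this moment: P = 1052.21/3.8 = 276.897 kN.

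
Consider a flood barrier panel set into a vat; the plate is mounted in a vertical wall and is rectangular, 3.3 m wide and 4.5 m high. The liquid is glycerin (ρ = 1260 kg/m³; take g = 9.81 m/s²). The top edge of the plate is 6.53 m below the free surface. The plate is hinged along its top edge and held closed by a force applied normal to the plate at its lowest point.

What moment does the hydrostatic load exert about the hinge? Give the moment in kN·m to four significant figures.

γ = ρg = 1260 × 9.81 / 1000 = 12.3606 kN/m³.
The centroid lies 4.5/2 = 2.25 m below the top edge, so the centroid depth is h_c = 6.53 + 2.25 = 8.78 m.
A = 3.3 × 4.5 = 14.85 m².
Resultant F = γ·h_c·A = 12.3606 × 8.78 × 14.85 = 1611.61 kN.
I_c = b·h³/12 = 3.3 × 4.5³/12 = 25.0594 m⁴.
Centre of pressure: y_p = y_c + I_c/(y_c·A) = 8.78 + 25.0594/(8.78 × 14.85) = 8.78 + 0.192198 = 8.9722 m along the plane.
The resultant acts 2.25 + 0.192198 = 2.4422 m (along the plate) below the hinge at the top edge, so the moment about the hinge is M = F × 2.4422 = 1611.61 × 2.4422 = 3935.87 kN·m.

M ≈ 3936 kN·m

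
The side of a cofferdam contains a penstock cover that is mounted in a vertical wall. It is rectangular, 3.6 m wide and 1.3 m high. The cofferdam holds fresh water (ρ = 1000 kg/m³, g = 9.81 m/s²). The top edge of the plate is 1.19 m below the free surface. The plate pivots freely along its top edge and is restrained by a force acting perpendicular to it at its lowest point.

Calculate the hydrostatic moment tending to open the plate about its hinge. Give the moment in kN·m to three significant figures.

M ≈ 61.4 kN·m

γ = ρg = 1000 × 9.81 = 9810 N/m³ = 9.81 kN/m³.
The centroid lies 1.3/2 = 0.65 m below the top edge, so the centroid depth is h_c = 1.19 + 0.65 = 1.84 m.
A = 3.6 × 1.3 = 4.68 m².
Resultant F = γ·h_c·A = 9.81 × 1.84 × 4.68 = 84.4759 kN.
I_c = b·h³/12 = 3.6 × 1.3³/12 = 0.6591 m⁴.
Centre of pressure: y_p = y_c + I_c/(y_c·A) = 1.84 + 0.6591/(1.84 × 4.68) = 1.84 + 0.0765399 = 1.91654 m along the plane.
The resultant acts 0.65 + 0.0765399 = 0.72654 m (along the plate) below the hinge at the top edge, so the moment about the hinge is M = F × 0.72654 = 84.4759 × 0.72654 = 61.3751 kN·m.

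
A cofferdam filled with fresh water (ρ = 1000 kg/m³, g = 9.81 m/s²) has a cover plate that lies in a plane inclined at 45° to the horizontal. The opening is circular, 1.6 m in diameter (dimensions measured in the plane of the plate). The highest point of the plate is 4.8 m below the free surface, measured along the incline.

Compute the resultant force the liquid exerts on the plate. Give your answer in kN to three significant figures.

γ = ρg = 1000 × 9.81 = 9810 N/m³ = 9.81 kN/m³.
Let θ = 45° be the plate's angle to the horizontal; measure y along the incline from where the plane meets the free surface. Vertical depth h = y·sinθ with sinθ = 0.707107.
The centroid is at the centre, 0.8 m below the top of the plate, so y_c = 4.8 + 0.8 = 5.6 m and h_c = 5.6 × 0.707107 = 3.9598 m.
A = π(0.8)² = 2.01062 m².
Resultant F = γ·h_c·A = 9.81 × 3.9598 × 2.01062 = 78.1038 kN.

F ≈ 78.1 kN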